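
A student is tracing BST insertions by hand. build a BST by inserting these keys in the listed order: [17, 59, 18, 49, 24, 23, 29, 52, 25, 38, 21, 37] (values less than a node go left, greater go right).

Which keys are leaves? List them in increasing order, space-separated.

21 25 37 52

17: root
59: right child of 17 (depth 1)
18: left child of 59 (depth 2)
49: right child of 18 (depth 3)
24: left child of 49 (depth 4)
23: left child of 24 (depth 5)
29: right child of 24 (depth 5)
52: right child of 49 (depth 4)
25: left child of 29 (depth 6)
38: right child of 29 (depth 6)
21: left child of 23 (depth 6)
37: left child of 38 (depth 7)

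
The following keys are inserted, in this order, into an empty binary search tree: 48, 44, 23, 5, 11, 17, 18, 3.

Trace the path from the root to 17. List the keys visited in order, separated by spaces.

48 44 23 5 11 17

Insert 48: tree is empty, so 48 becomes the root.
Insert 44: 44 < 48 → go left. Place as left child of 48.
Insert 23: 23 < 48 → go left; 23 < 44 → go left. Place as left child of 44.
Insert 5: 5 < 48 → go left; 5 < 44 → go left; 5 < 23 → go left. Place as left child of 23.
Insert 11: 11 < 48 → go left; 11 < 44 → go left; 11 < 23 → go left; 11 > 5 → go right. Place as right child of 5.
Insert 17: 17 < 48 → go left; 17 < 44 → go left; 17 < 23 → go left; 17 > 5 → go right; 17 > 11 → go right. Place as right child of 11.
Insert 18: 18 < 48 → go left; 18 < 44 → go left; 18 < 23 → go left; 18 > 5 → go right; 18 > 11 → go right; 18 > 17 → go right. Place as right child of 17.
Insert 3: 3 < 48 → go left; 3 < 44 → go left; 3 < 23 → go left; 3 < 5 → go left. Place as left child of 5.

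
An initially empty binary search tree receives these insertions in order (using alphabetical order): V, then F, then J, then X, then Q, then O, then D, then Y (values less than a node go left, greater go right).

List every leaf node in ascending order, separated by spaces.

V: root
F: left child of V (depth 1)
J: right child of F (depth 2)
X: right child of V (depth 1)
Q: right child of J (depth 3)
O: left child of Q (depth 4)
D: left child of F (depth 2)
Y: right child of X (depth 2)

D O Y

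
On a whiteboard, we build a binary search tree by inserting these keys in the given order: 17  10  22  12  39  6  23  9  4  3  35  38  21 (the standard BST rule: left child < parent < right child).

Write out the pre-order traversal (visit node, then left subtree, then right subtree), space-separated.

17 10 6 4 3 9 12 22 21 39 23 35 38

Insert 17: tree is empty, so 17 becomes the root.
Insert 10: 10 < 17 → go left. Place as left child of 17.
Insert 22: 22 > 17 → go right. Place as right child of 17.
Insert 12: 12 < 17 → go left; 12 > 10 → go right. Place as right child of 10.
Insert 39: 39 > 17 → go right; 39 > 22 → go right. Place as right child of 22.
Insert 6: 6 < 17 → go left; 6 < 10 → go left. Place as left child of 10.
Insert 23: 23 > 17 → go right; 23 > 22 → go right; 23 < 39 → go left. Place as left child of 39.
Insert 9: 9 < 17 → go left; 9 < 10 → go left; 9 > 6 → go right. Place as right child of 6.
Insert 4: 4 < 17 → go left; 4 < 10 → go left; 4 < 6 → go left. Place as left child of 6.
Insert 3: 3 < 17 → go left; 3 < 10 → go left; 3 < 6 → go left; 3 < 4 → go left. Place as left child of 4.
Insert 35: 35 > 17 → go right; 35 > 22 → go right; 35 < 39 → go left; 35 > 23 → go right. Place as right child of 23.
Insert 38: 38 > 17 → go right; 38 > 22 → go right; 38 < 39 → go left; 38 > 23 → go right; 38 > 35 → go right. Place as right child of 35.
Insert 21: 21 > 17 → go right; 21 < 22 → go left. Place as left child of 22.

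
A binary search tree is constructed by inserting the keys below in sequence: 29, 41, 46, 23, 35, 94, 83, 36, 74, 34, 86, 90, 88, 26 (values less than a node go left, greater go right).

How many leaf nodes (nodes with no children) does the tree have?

Resulting structure (node: left, right):
  29: L=23, R=41
  41: L=35, R=46
  46: L=–, R=94
  23: L=–, R=26
  35: L=34, R=36
  94: L=83, R=–
  83: L=74, R=86
  36: L=–, R=–
  74: L=–, R=–
  34: L=–, R=–
  86: L=–, R=90
  90: L=88, R=–
  88: L=–, R=–
  26: L=–, R=–

Leaves: 26, 34, 36, 74, 88 — 5 in total.

5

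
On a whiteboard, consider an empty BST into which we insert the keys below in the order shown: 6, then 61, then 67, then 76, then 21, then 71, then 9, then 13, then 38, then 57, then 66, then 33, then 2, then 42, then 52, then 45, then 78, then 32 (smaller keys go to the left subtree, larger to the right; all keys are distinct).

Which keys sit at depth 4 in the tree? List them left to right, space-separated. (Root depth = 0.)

Resulting structure (node: left, right):
  6: L=2, R=61
  61: L=21, R=67
  67: L=66, R=76
  76: L=71, R=78
  21: L=9, R=38
  71: L=–, R=–
  9: L=–, R=13
  13: L=–, R=–
  38: L=33, R=57
  57: L=42, R=–
  66: L=–, R=–
  33: L=32, R=–
  2: L=–, R=–
  42: L=–, R=52
  52: L=45, R=–
  45: L=–, R=–
  78: L=–, R=–
  32: L=–, R=–

13 33 57 71 78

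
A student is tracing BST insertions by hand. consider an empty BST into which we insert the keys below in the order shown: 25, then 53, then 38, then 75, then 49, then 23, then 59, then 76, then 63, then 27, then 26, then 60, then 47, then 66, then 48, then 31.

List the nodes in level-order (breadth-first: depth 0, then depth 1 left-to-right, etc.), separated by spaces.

25: root
53: right child of 25 (depth 1)
38: left child of 53 (depth 2)
75: right child of 53 (depth 2)
49: right child of 38 (depth 3)
23: left child of 25 (depth 1)
59: left child of 75 (depth 3)
76: right child of 75 (depth 3)
63: right child of 59 (depth 4)
27: left child of 38 (depth 3)
26: left child of 27 (depth 4)
60: left child of 63 (depth 5)
47: left child of 49 (depth 4)
66: right child of 63 (depth 5)
48: right child of 47 (depth 5)
31: right child of 27 (depth 4)

25 23 53 38 75 27 49 59 76 26 31 47 63 48 60 66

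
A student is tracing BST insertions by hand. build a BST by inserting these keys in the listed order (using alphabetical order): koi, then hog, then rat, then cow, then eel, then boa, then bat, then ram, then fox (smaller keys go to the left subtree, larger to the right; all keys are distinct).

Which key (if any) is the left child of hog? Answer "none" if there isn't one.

koi: root
hog: left child of koi (depth 1)
rat: right child of koi (depth 1)
cow: left child of hog (depth 2)
eel: right child of cow (depth 3)
boa: left child of cow (depth 3)
bat: left child of boa (depth 4)
ram: left child of rat (depth 2)
fox: right child of eel (depth 4)

cow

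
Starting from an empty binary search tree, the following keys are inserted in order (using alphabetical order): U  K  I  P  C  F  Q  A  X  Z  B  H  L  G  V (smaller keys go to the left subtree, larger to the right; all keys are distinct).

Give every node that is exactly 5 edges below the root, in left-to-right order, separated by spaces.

U: root
K: left child of U (depth 1)
I: left child of K (depth 2)
P: right child of K (depth 2)
C: left child of I (depth 3)
F: right child of C (depth 4)
Q: right child of P (depth 3)
A: left child of C (depth 4)
X: right child of U (depth 1)
Z: right child of X (depth 2)
B: right child of A (depth 5)
H: right child of F (depth 5)
L: left child of P (depth 3)
G: left child of H (depth 6)
V: left child of X (depth 2)

B H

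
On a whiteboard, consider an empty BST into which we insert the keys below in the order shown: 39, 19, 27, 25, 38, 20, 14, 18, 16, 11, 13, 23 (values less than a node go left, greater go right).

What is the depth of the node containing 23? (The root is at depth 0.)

39: root
19: left child of 39 (depth 1)
27: right child of 19 (depth 2)
25: left child of 27 (depth 3)
38: right child of 27 (depth 3)
20: left child of 25 (depth 4)
14: left child of 19 (depth 2)
18: right child of 14 (depth 3)
16: left child of 18 (depth 4)
11: left child of 14 (depth 3)
13: right child of 11 (depth 4)
23: right child of 20 (depth 5)

Path to 23: 39 → 19 → 27 → 25 → 20 → 23, which is 5 edges.

5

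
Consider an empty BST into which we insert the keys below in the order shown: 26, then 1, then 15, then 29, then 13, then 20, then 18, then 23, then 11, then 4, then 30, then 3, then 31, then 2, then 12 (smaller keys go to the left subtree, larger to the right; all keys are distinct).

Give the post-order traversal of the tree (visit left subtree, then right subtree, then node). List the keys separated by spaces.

26: root
1: left child of 26 (depth 1)
15: right child of 1 (depth 2)
29: right child of 26 (depth 1)
13: left child of 15 (depth 3)
20: right child of 15 (depth 3)
18: left child of 20 (depth 4)
23: right child of 20 (depth 4)
11: left child of 13 (depth 4)
4: left child of 11 (depth 5)
30: right child of 29 (depth 2)
3: left child of 4 (depth 6)
31: right child of 30 (depth 3)
2: left child of 3 (depth 7)
12: right child of 11 (depth 5)

2 3 4 12 11 13 18 23 20 15 1 31 30 29 26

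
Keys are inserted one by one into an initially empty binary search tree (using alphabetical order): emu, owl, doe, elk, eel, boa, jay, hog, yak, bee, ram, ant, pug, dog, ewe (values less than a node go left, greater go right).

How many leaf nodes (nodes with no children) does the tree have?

4

emu: root
owl: right child of emu (depth 1)
doe: left child of emu (depth 1)
elk: right child of doe (depth 2)
eel: left child of elk (depth 3)
boa: left child of doe (depth 2)
jay: left child of owl (depth 2)
hog: left child of jay (depth 3)
yak: right child of owl (depth 2)
bee: left child of boa (depth 3)
ram: left child of yak (depth 3)
ant: left child of bee (depth 4)
pug: left child of ram (depth 4)
dog: left child of eel (depth 4)
ewe: left child of hog (depth 4)

Leaves: ant, dog, ewe, pug — 4 in total.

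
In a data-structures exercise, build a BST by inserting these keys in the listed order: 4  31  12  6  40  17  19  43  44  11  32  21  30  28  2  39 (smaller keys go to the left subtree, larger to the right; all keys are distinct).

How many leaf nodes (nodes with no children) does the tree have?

5

Resulting structure (node: left, right):
  4: L=2, R=31
  31: L=12, R=40
  12: L=6, R=17
  6: L=–, R=11
  40: L=32, R=43
  17: L=–, R=19
  19: L=–, R=21
  43: L=–, R=44
  44: L=–, R=–
  11: L=–, R=–
  32: L=–, R=39
  21: L=–, R=30
  30: L=28, R=–
  28: L=–, R=–
  2: L=–, R=–
  39: L=–, R=–

Leaves: 2, 11, 28, 39, 44 — 5 in total.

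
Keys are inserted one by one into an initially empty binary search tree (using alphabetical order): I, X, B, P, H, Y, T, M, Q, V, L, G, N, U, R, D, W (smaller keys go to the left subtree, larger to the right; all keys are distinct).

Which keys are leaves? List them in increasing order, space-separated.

Insert I: tree is empty, so I becomes the root.
Insert X: X > I → go right. Place as right child of I.
Insert B: B < I → go left. Place as left child of I.
Insert P: P > I → go right; P < X → go left. Place as left child of X.
Insert H: H < I → go left; H > B → go right. Place as right child of B.
Insert Y: Y > I → go right; Y > X → go right. Place as right child of X.
Insert T: T > I → go right; T < X → go left; T > P → go right. Place as right child of P.
Insert M: M > I → go right; M < X → go left; M < P → go left. Place as left child of P.
Insert Q: Q > I → go right; Q < X → go left; Q > P → go right; Q < T → go left. Place as left child of T.
Insert V: V > I → go right; V < X → go left; V > P → go right; V > T → go right. Place as right child of T.
Insert L: L > I → go right; L < X → go left; L < P → go left; L < M → go left. Place as left child of M.
Insert G: G < I → go left; G > B → go right; G < H → go left. Place as left child of H.
Insert N: N > I → go right; N < X → go left; N < P → go left; N > M → go right. Place as right child of M.
Insert U: U > I → go right; U < X → go left; U > P → go right; U > T → go right; U < V → go left. Place as left child of V.
Insert R: R > I → go right; R < X → go left; R > P → go right; R < T → go left; R > Q → go right. Place as right child of Q.
Insert D: D < I → go left; D > B → go right; D < H → go left; D < G → go left. Place as left child of G.
Insert W: W > I → go right; W < X → go left; W > P → go right; W > T → go right; W > V → go right. Place as right child of V.

D L N R U W Y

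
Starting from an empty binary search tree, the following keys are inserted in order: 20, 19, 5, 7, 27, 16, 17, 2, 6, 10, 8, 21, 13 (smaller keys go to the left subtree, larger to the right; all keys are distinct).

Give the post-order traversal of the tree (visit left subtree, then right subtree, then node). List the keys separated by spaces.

2 6 8 13 10 17 16 7 5 19 21 27 20

Insert 20: tree is empty, so 20 becomes the root.
Insert 19: 19 < 20 → go left. Place as left child of 20.
Insert 5: 5 < 20 → go left; 5 < 19 → go left. Place as left child of 19.
Insert 7: 7 < 20 → go left; 7 < 19 → go left; 7 > 5 → go right. Place as right child of 5.
Insert 27: 27 > 20 → go right. Place as right child of 20.
Insert 16: 16 < 20 → go left; 16 < 19 → go left; 16 > 5 → go right; 16 > 7 → go right. Place as right child of 7.
Insert 17: 17 < 20 → go left; 17 < 19 → go left; 17 > 5 → go right; 17 > 7 → go right; 17 > 16 → go right. Place as right child of 16.
Insert 2: 2 < 20 → go left; 2 < 19 → go left; 2 < 5 → go left. Place as left child of 5.
Insert 6: 6 < 20 → go left; 6 < 19 → go left; 6 > 5 → go right; 6 < 7 → go left. Place as left child of 7.
Insert 10: 10 < 20 → go left; 10 < 19 → go left; 10 > 5 → go right; 10 > 7 → go right; 10 < 16 → go left. Place as left child of 16.
Insert 8: 8 < 20 → go left; 8 < 19 → go left; 8 > 5 → go right; 8 > 7 → go right; 8 < 16 → go left; 8 < 10 → go left. Place as left child of 10.
Insert 21: 21 > 20 → go right; 21 < 27 → go left. Place as left child of 27.
Insert 13: 13 < 20 → go left; 13 < 19 → go left; 13 > 5 → go right; 13 > 7 → go right; 13 < 16 → go left; 13 > 10 → go right. Place as right child of 10.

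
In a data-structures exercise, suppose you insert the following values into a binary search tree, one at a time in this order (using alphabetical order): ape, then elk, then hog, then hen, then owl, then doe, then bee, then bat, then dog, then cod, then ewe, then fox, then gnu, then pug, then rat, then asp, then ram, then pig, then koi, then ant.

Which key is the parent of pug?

owl

ape: root
elk: right child of ape (depth 1)
hog: right child of elk (depth 2)
hen: left child of hog (depth 3)
owl: right child of hog (depth 3)
doe: left child of elk (depth 2)
bee: left child of doe (depth 3)
bat: left child of bee (depth 4)
dog: right child of doe (depth 3)
cod: right child of bee (depth 4)
ewe: left child of hen (depth 4)
fox: right child of ewe (depth 5)
gnu: right child of fox (depth 6)
pug: right child of owl (depth 4)
rat: right child of pug (depth 5)
asp: left child of bat (depth 5)
ram: left child of rat (depth 6)
pig: left child of pug (depth 5)
koi: left child of owl (depth 4)
ant: left child of ape (depth 1)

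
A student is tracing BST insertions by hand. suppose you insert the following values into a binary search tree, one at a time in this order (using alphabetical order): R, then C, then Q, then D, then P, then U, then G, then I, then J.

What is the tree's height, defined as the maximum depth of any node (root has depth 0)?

Resulting structure (node: left, right):
  R: L=C, R=U
  C: L=–, R=Q
  Q: L=D, R=–
  D: L=–, R=P
  P: L=G, R=–
  U: L=–, R=–
  G: L=–, R=I
  I: L=–, R=J
  J: L=–, R=–

The deepest node is J at depth 7.

7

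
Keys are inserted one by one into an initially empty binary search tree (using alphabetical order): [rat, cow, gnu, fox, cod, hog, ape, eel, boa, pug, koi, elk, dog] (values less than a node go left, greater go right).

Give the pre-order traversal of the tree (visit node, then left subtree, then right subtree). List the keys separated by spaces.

Resulting structure (node: left, right):
  rat: L=cow, R=–
  cow: L=cod, R=gnu
  gnu: L=fox, R=hog
  fox: L=eel, R=–
  cod: L=ape, R=–
  hog: L=–, R=pug
  ape: L=–, R=boa
  eel: L=dog, R=elk
  boa: L=–, R=–
  pug: L=koi, R=–
  koi: L=–, R=–
  elk: L=–, R=–
  dog: L=–, R=–

rat cow cod ape boa gnu fox eel dog elk hog pug koi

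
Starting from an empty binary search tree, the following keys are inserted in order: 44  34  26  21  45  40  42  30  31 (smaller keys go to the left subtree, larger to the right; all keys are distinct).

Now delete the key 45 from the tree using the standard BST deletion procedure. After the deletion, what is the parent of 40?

44: root
34: left child of 44 (depth 1)
26: left child of 34 (depth 2)
21: left child of 26 (depth 3)
45: right child of 44 (depth 1)
40: right child of 34 (depth 2)
42: right child of 40 (depth 3)
30: right child of 26 (depth 3)
31: right child of 30 (depth 4)

Delete 45 (at most one child — splice it out).
After deletion, 40's parent is 34.

34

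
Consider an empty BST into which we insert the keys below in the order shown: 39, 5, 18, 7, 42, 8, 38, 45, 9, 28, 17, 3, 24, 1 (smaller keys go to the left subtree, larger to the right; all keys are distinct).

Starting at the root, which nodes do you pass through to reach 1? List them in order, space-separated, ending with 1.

39 5 3 1

Insert 39: tree is empty, so 39 becomes the root.
Insert 5: 5 < 39 → go left. Place as left child of 39.
Insert 18: 18 < 39 → go left; 18 > 5 → go right. Place as right child of 5.
Insert 7: 7 < 39 → go left; 7 > 5 → go right; 7 < 18 → go left. Place as left child of 18.
Insert 42: 42 > 39 → go right. Place as right child of 39.
Insert 8: 8 < 39 → go left; 8 > 5 → go right; 8 < 18 → go left; 8 > 7 → go right. Place as right child of 7.
Insert 38: 38 < 39 → go left; 38 > 5 → go right; 38 > 18 → go right. Place as right child of 18.
Insert 45: 45 > 39 → go right; 45 > 42 → go right. Place as right child of 42.
Insert 9: 9 < 39 → go left; 9 > 5 → go right; 9 < 18 → go left; 9 > 7 → go right; 9 > 8 → go right. Place as right child of 8.
Insert 28: 28 < 39 → go left; 28 > 5 → go right; 28 > 18 → go right; 28 < 38 → go left. Place as left child of 38.
Insert 17: 17 < 39 → go left; 17 > 5 → go right; 17 < 18 → go left; 17 > 7 → go right; 17 > 8 → go right; 17 > 9 → go right. Place as right child of 9.
Insert 3: 3 < 39 → go left; 3 < 5 → go left. Place as left child of 5.
Insert 24: 24 < 39 → go left; 24 > 5 → go right; 24 > 18 → go right; 24 < 38 → go left; 24 < 28 → go left. Place as left child of 28.
Insert 1: 1 < 39 → go left; 1 < 5 → go left; 1 < 3 → go left. Place as left child of 3.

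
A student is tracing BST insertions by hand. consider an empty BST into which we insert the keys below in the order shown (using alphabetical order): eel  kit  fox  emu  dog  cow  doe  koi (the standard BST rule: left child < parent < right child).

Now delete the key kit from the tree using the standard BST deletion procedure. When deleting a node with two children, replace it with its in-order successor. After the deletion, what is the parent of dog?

eel

eel: root
kit: right child of eel (depth 1)
fox: left child of kit (depth 2)
emu: left child of fox (depth 3)
dog: left child of eel (depth 1)
cow: left child of dog (depth 2)
doe: right child of cow (depth 3)
koi: right child of kit (depth 2)

Delete kit (two children — replace with in-order successor).
After deletion, dog's parent is eel.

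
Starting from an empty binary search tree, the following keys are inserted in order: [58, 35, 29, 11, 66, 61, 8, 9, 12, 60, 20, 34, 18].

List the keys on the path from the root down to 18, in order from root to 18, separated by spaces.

Resulting structure (node: left, right):
  58: L=35, R=66
  35: L=29, R=–
  29: L=11, R=34
  11: L=8, R=12
  66: L=61, R=–
  61: L=60, R=–
  8: L=–, R=9
  9: L=–, R=–
  12: L=–, R=20
  60: L=–, R=–
  20: L=18, R=–
  34: L=–, R=–
  18: L=–, R=–

58 35 29 11 12 20 18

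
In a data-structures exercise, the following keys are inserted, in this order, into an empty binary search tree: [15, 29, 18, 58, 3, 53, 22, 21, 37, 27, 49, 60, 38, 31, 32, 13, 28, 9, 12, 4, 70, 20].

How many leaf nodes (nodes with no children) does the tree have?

15: root
29: right child of 15 (depth 1)
18: left child of 29 (depth 2)
58: right child of 29 (depth 2)
3: left child of 15 (depth 1)
53: left child of 58 (depth 3)
22: right child of 18 (depth 3)
21: left child of 22 (depth 4)
37: left child of 53 (depth 4)
27: right child of 22 (depth 4)
49: right child of 37 (depth 5)
60: right child of 58 (depth 3)
38: left child of 49 (depth 6)
31: left child of 37 (depth 5)
32: right child of 31 (depth 6)
13: right child of 3 (depth 2)
28: right child of 27 (depth 5)
9: left child of 13 (depth 3)
12: right child of 9 (depth 4)
4: left child of 9 (depth 4)
70: right child of 60 (depth 4)
20: left child of 21 (depth 5)

Leaves: 4, 12, 20, 28, 32, 38, 70 — 7 in total.

7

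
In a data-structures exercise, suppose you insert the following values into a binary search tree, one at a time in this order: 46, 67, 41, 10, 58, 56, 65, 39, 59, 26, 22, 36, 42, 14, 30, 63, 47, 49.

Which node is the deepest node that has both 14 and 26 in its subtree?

26

Resulting structure (node: left, right):
  46: L=41, R=67
  67: L=58, R=–
  41: L=10, R=42
  10: L=–, R=39
  58: L=56, R=65
  56: L=47, R=–
  65: L=59, R=–
  39: L=26, R=–
  59: L=–, R=63
  26: L=22, R=36
  22: L=14, R=–
  36: L=30, R=–
  42: L=–, R=–
  14: L=–, R=–
  30: L=–, R=–
  63: L=–, R=–
  47: L=–, R=49
  49: L=–, R=–

Path to 14: 46 → 41 → 10 → 39 → 26 → 22 → 14
Path to 26: 46 → 41 → 10 → 39 → 26
26 lies on both paths and is an ancestor of the other node.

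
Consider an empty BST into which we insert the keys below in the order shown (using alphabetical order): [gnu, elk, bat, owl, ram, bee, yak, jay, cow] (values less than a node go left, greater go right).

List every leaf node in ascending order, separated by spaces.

gnu: root
elk: left child of gnu (depth 1)
bat: left child of elk (depth 2)
owl: right child of gnu (depth 1)
ram: right child of owl (depth 2)
bee: right child of bat (depth 3)
yak: right child of ram (depth 3)
jay: left child of owl (depth 2)
cow: right child of bee (depth 4)

cow jay yak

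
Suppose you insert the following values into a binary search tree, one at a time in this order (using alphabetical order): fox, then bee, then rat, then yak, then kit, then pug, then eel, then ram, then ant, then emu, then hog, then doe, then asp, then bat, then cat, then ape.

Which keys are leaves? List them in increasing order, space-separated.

fox: root
bee: left child of fox (depth 1)
rat: right child of fox (depth 1)
yak: right child of rat (depth 2)
kit: left child of rat (depth 2)
pug: right child of kit (depth 3)
eel: right child of bee (depth 2)
ram: right child of pug (depth 4)
ant: left child of bee (depth 2)
emu: right child of eel (depth 3)
hog: left child of kit (depth 3)
doe: left child of eel (depth 3)
asp: right child of ant (depth 3)
bat: right child of asp (depth 4)
cat: left child of doe (depth 4)
ape: left child of asp (depth 4)

ape bat cat emu hog ram yak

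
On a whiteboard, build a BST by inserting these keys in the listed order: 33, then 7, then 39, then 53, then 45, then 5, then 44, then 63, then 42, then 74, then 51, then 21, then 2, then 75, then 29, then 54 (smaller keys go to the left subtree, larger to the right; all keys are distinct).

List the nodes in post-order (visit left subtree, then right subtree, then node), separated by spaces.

2 5 29 21 7 42 44 51 45 54 75 74 63 53 39 33

Insert 33: tree is empty, so 33 becomes the root.
Insert 7: 7 < 33 → go left. Place as left child of 33.
Insert 39: 39 > 33 → go right. Place as right child of 33.
Insert 53: 53 > 33 → go right; 53 > 39 → go right. Place as right child of 39.
Insert 45: 45 > 33 → go right; 45 > 39 → go right; 45 < 53 → go left. Place as left child of 53.
Insert 5: 5 < 33 → go left; 5 < 7 → go left. Place as left child of 7.
Insert 44: 44 > 33 → go right; 44 > 39 → go right; 44 < 53 → go left; 44 < 45 → go left. Place as left child of 45.
Insert 63: 63 > 33 → go right; 63 > 39 → go right; 63 > 53 → go right. Place as right child of 53.
Insert 42: 42 > 33 → go right; 42 > 39 → go right; 42 < 53 → go left; 42 < 45 → go left; 42 < 44 → go left. Place as left child of 44.
Insert 74: 74 > 33 → go right; 74 > 39 → go right; 74 > 53 → go right; 74 > 63 → go right. Place as right child of 63.
Insert 51: 51 > 33 → go right; 51 > 39 → go right; 51 < 53 → go left; 51 > 45 → go right. Place as right child of 45.
Insert 21: 21 < 33 → go left; 21 > 7 → go right. Place as right child of 7.
Insert 2: 2 < 33 → go left; 2 < 7 → go left; 2 < 5 → go left. Place as left child of 5.
Insert 75: 75 > 33 → go right; 75 > 39 → go right; 75 > 53 → go right; 75 > 63 → go right; 75 > 74 → go right. Place as right child of 74.
Insert 29: 29 < 33 → go left; 29 > 7 → go right; 29 > 21 → go right. Place as right child of 21.
Insert 54: 54 > 33 → go right; 54 > 39 → go right; 54 > 53 → go right; 54 < 63 → go left. Place as left child of 63.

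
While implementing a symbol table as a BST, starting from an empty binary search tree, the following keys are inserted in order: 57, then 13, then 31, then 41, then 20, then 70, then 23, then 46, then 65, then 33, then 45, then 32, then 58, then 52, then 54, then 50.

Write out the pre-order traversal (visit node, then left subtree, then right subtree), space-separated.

57: root
13: left child of 57 (depth 1)
31: right child of 13 (depth 2)
41: right child of 31 (depth 3)
20: left child of 31 (depth 3)
70: right child of 57 (depth 1)
23: right child of 20 (depth 4)
46: right child of 41 (depth 4)
65: left child of 70 (depth 2)
33: left child of 41 (depth 4)
45: left child of 46 (depth 5)
32: left child of 33 (depth 5)
58: left child of 65 (depth 3)
52: right child of 46 (depth 5)
54: right child of 52 (depth 6)
50: left child of 52 (depth 6)

57 13 31 20 23 41 33 32 46 45 52 50 54 70 65 58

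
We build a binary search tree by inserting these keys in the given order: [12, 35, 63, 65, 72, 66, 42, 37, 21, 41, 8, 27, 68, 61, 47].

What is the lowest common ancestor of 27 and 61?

35

Insert 12: tree is empty, so 12 becomes the root.
Insert 35: 35 > 12 → go right. Place as right child of 12.
Insert 63: 63 > 12 → go right; 63 > 35 → go right. Place as right child of 35.
Insert 65: 65 > 12 → go right; 65 > 35 → go right; 65 > 63 → go right. Place as right child of 63.
Insert 72: 72 > 12 → go right; 72 > 35 → go right; 72 > 63 → go right; 72 > 65 → go right. Place as right child of 65.
Insert 66: 66 > 12 → go right; 66 > 35 → go right; 66 > 63 → go right; 66 > 65 → go right; 66 < 72 → go left. Place as left child of 72.
Insert 42: 42 > 12 → go right; 42 > 35 → go right; 42 < 63 → go left. Place as left child of 63.
Insert 37: 37 > 12 → go right; 37 > 35 → go right; 37 < 63 → go left; 37 < 42 → go left. Place as left child of 42.
Insert 21: 21 > 12 → go right; 21 < 35 → go left. Place as left child of 35.
Insert 41: 41 > 12 → go right; 41 > 35 → go right; 41 < 63 → go left; 41 < 42 → go left; 41 > 37 → go right. Place as right child of 37.
Insert 8: 8 < 12 → go left. Place as left child of 12.
Insert 27: 27 > 12 → go right; 27 < 35 → go left; 27 > 21 → go right. Place as right child of 21.
Insert 68: 68 > 12 → go right; 68 > 35 → go right; 68 > 63 → go right; 68 > 65 → go right; 68 < 72 → go left; 68 > 66 → go right. Place as right child of 66.
Insert 61: 61 > 12 → go right; 61 > 35 → go right; 61 < 63 → go left; 61 > 42 → go right. Place as right child of 42.
Insert 47: 47 > 12 → go right; 47 > 35 → go right; 47 < 63 → go left; 47 > 42 → go right; 47 < 61 → go left. Place as left child of 61.

Path to 27: 12 → 35 → 21 → 27
Path to 61: 12 → 35 → 63 → 42 → 61
The paths share a prefix ending at 35, then split left and right.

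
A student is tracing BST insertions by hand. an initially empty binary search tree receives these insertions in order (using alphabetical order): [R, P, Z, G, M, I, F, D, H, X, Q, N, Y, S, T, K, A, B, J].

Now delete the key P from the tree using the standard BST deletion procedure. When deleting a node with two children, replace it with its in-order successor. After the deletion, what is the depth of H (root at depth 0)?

Insert R: tree is empty, so R becomes the root.
Insert P: P < R → go left. Place as left child of R.
Insert Z: Z > R → go right. Place as right child of R.
Insert G: G < R → go left; G < P → go left. Place as left child of P.
Insert M: M < R → go left; M < P → go left; M > G → go right. Place as right child of G.
Insert I: I < R → go left; I < P → go left; I > G → go right; I < M → go left. Place as left child of M.
Insert F: F < R → go left; F < P → go left; F < G → go left. Place as left child of G.
Insert D: D < R → go left; D < P → go left; D < G → go left; D < F → go left. Place as left child of F.
Insert H: H < R → go left; H < P → go left; H > G → go right; H < M → go left; H < I → go left. Place as left child of I.
Insert X: X > R → go right; X < Z → go left. Place as left child of Z.
Insert Q: Q < R → go left; Q > P → go right. Place as right child of P.
Insert N: N < R → go left; N < P → go left; N > G → go right; N > M → go right. Place as right child of M.
Insert Y: Y > R → go right; Y < Z → go left; Y > X → go right. Place as right child of X.
Insert S: S > R → go right; S < Z → go left; S < X → go left. Place as left child of X.
Insert T: T > R → go right; T < Z → go left; T < X → go left; T > S → go right. Place as right child of S.
Insert K: K < R → go left; K < P → go left; K > G → go right; K < M → go left; K > I → go right. Place as right child of I.
Insert A: A < R → go left; A < P → go left; A < G → go left; A < F → go left; A < D → go left. Place as left child of D.
Insert B: B < R → go left; B < P → go left; B < G → go left; B < F → go left; B < D → go left; B > A → go right. Place as right child of A.
Insert J: J < R → go left; J < P → go left; J > G → go right; J < M → go left; J > I → go right; J < K → go left. Place as left child of K.

Delete P (two children — replace with in-order successor).
After deletion, path to H: R → Q → G → M → I → H.

5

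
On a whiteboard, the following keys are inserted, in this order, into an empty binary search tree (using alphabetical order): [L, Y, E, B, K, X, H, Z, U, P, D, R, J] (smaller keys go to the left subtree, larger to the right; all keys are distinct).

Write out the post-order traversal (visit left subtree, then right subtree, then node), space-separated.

D B J H K E R P U X Z Y L

L: root
Y: right child of L (depth 1)
E: left child of L (depth 1)
B: left child of E (depth 2)
K: right child of E (depth 2)
X: left child of Y (depth 2)
H: left child of K (depth 3)
Z: right child of Y (depth 2)
U: left child of X (depth 3)
P: left child of U (depth 4)
D: right child of B (depth 3)
R: right child of P (depth 5)
J: right child of H (depth 4)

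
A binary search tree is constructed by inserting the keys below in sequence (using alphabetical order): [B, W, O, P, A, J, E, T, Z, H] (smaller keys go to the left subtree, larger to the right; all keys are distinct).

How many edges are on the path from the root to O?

2

B: root
W: right child of B (depth 1)
O: left child of W (depth 2)
P: right child of O (depth 3)
A: left child of B (depth 1)
J: left child of O (depth 3)
E: left child of J (depth 4)
T: right child of P (depth 4)
Z: right child of W (depth 2)
H: right child of E (depth 5)

Path to O: B → W → O, which is 2 edges.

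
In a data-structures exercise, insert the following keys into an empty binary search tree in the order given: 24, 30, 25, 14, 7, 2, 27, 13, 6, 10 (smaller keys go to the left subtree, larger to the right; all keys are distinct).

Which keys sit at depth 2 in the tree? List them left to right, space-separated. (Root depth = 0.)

7 25

Insert 24: tree is empty, so 24 becomes the root.
Insert 30: 30 > 24 → go right. Place as right child of 24.
Insert 25: 25 > 24 → go right; 25 < 30 → go left. Place as left child of 30.
Insert 14: 14 < 24 → go left. Place as left child of 24.
Insert 7: 7 < 24 → go left; 7 < 14 → go left. Place as left child of 14.
Insert 2: 2 < 24 → go left; 2 < 14 → go left; 2 < 7 → go left. Place as left child of 7.
Insert 27: 27 > 24 → go right; 27 < 30 → go left; 27 > 25 → go right. Place as right child of 25.
Insert 13: 13 < 24 → go left; 13 < 14 → go left; 13 > 7 → go right. Place as right child of 7.
Insert 6: 6 < 24 → go left; 6 < 14 → go left; 6 < 7 → go left; 6 > 2 → go right. Place as right child of 2.
Insert 10: 10 < 24 → go left; 10 < 14 → go left; 10 > 7 → go right; 10 < 13 → go left. Place as left child of 13.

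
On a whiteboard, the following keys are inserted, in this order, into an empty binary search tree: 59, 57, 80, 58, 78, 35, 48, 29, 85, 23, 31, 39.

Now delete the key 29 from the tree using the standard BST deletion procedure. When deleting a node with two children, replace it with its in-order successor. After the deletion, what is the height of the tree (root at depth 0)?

59: root
57: left child of 59 (depth 1)
80: right child of 59 (depth 1)
58: right child of 57 (depth 2)
78: left child of 80 (depth 2)
35: left child of 57 (depth 2)
48: right child of 35 (depth 3)
29: left child of 35 (depth 3)
85: right child of 80 (depth 2)
23: left child of 29 (depth 4)
31: right child of 29 (depth 4)
39: left child of 48 (depth 4)

Delete 29 (two children — replace with in-order successor).
After deletion, deepest node is 23 at depth 4.

4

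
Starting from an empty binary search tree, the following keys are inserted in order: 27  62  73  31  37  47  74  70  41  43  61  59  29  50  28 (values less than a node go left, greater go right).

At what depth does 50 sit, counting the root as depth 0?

7

Insert 27: tree is empty, so 27 becomes the root.
Insert 62: 62 > 27 → go right. Place as right child of 27.
Insert 73: 73 > 27 → go right; 73 > 62 → go right. Place as right child of 62.
Insert 31: 31 > 27 → go right; 31 < 62 → go left. Place as left child of 62.
Insert 37: 37 > 27 → go right; 37 < 62 → go left; 37 > 31 → go right. Place as right child of 31.
Insert 47: 47 > 27 → go right; 47 < 62 → go left; 47 > 31 → go right; 47 > 37 → go right. Place as right child of 37.
Insert 74: 74 > 27 → go right; 74 > 62 → go right; 74 > 73 → go right. Place as right child of 73.
Insert 70: 70 > 27 → go right; 70 > 62 → go right; 70 < 73 → go left. Place as left child of 73.
Insert 41: 41 > 27 → go right; 41 < 62 → go left; 41 > 31 → go right; 41 > 37 → go right; 41 < 47 → go left. Place as left child of 47.
Insert 43: 43 > 27 → go right; 43 < 62 → go left; 43 > 31 → go right; 43 > 37 → go right; 43 < 47 → go left; 43 > 41 → go right. Place as right child of 41.
Insert 61: 61 > 27 → go right; 61 < 62 → go left; 61 > 31 → go right; 61 > 37 → go right; 61 > 47 → go right. Place as right child of 47.
Insert 59: 59 > 27 → go right; 59 < 62 → go left; 59 > 31 → go right; 59 > 37 → go right; 59 > 47 → go right; 59 < 61 → go left. Place as left child of 61.
Insert 29: 29 > 27 → go right; 29 < 62 → go left; 29 < 31 → go left. Place as left child of 31.
Insert 50: 50 > 27 → go right; 50 < 62 → go left; 50 > 31 → go right; 50 > 37 → go right; 50 > 47 → go right; 50 < 61 → go left; 50 < 59 → go left. Place as left child of 59.
Insert 28: 28 > 27 → go right; 28 < 62 → go left; 28 < 31 → go left; 28 < 29 → go left. Place as left child of 29.

Path to 50: 27 → 62 → 31 → 37 → 47 → 61 → 59 → 50, which is 7 edges.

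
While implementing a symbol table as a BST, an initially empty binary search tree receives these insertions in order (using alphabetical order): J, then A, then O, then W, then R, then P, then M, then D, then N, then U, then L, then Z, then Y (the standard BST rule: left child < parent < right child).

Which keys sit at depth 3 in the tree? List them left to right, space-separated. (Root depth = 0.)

L N R Z

Insert J: tree is empty, so J becomes the root.
Insert A: A < J → go left. Place as left child of J.
Insert O: O > J → go right. Place as right child of J.
Insert W: W > J → go right; W > O → go right. Place as right child of O.
Insert R: R > J → go right; R > O → go right; R < W → go left. Place as left child of W.
Insert P: P > J → go right; P > O → go right; P < W → go left; P < R → go left. Place as left child of R.
Insert M: M > J → go right; M < O → go left. Place as left child of O.
Insert D: D < J → go left; D > A → go right. Place as right child of A.
Insert N: N > J → go right; N < O → go left; N > M → go right. Place as right child of M.
Insert U: U > J → go right; U > O → go right; U < W → go left; U > R → go right. Place as right child of R.
Insert L: L > J → go right; L < O → go left; L < M → go left. Place as left child of M.
Insert Z: Z > J → go right; Z > O → go right; Z > W → go right. Place as right child of W.
Insert Y: Y > J → go right; Y > O → go right; Y > W → go right; Y < Z → go left. Place as left child of Z.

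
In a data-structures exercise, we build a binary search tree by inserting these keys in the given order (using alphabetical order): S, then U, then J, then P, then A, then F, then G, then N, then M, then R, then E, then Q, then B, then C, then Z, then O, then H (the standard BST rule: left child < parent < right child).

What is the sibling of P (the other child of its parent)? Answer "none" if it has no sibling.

A

Insert S: tree is empty, so S becomes the root.
Insert U: U > S → go right. Place as right child of S.
Insert J: J < S → go left. Place as left child of S.
Insert P: P < S → go left; P > J → go right. Place as right child of J.
Insert A: A < S → go left; A < J → go left. Place as left child of J.
Insert F: F < S → go left; F < J → go left; F > A → go right. Place as right child of A.
Insert G: G < S → go left; G < J → go left; G > A → go right; G > F → go right. Place as right child of F.
Insert N: N < S → go left; N > J → go right; N < P → go left. Place as left child of P.
Insert M: M < S → go left; M > J → go right; M < P → go left; M < N → go left. Place as left child of N.
Insert R: R < S → go left; R > J → go right; R > P → go right. Place as right child of P.
Insert E: E < S → go left; E < J → go left; E > A → go right; E < F → go left. Place as left child of F.
Insert Q: Q < S → go left; Q > J → go right; Q > P → go right; Q < R → go left. Place as left child of R.
Insert B: B < S → go left; B < J → go left; B > A → go right; B < F → go left; B < E → go left. Place as left child of E.
Insert C: C < S → go left; C < J → go left; C > A → go right; C < F → go left; C < E → go left; C > B → go right. Place as right child of B.
Insert Z: Z > S → go right; Z > U → go right. Place as right child of U.
Insert O: O < S → go left; O > J → go right; O < P → go left; O > N → go right. Place as right child of N.
Insert H: H < S → go left; H < J → go left; H > A → go right; H > F → go right; H > G → go right. Place as right child of G.

P's parent is J; the other child of J is A.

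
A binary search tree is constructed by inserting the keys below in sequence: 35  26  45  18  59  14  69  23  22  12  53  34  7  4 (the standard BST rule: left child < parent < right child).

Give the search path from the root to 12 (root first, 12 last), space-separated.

35 26 18 14 12

Insert 35: tree is empty, so 35 becomes the root.
Insert 26: 26 < 35 → go left. Place as left child of 35.
Insert 45: 45 > 35 → go right. Place as right child of 35.
Insert 18: 18 < 35 → go left; 18 < 26 → go left. Place as left child of 26.
Insert 59: 59 > 35 → go right; 59 > 45 → go right. Place as right child of 45.
Insert 14: 14 < 35 → go left; 14 < 26 → go left; 14 < 18 → go left. Place as left child of 18.
Insert 69: 69 > 35 → go right; 69 > 45 → go right; 69 > 59 → go right. Place as right child of 59.
Insert 23: 23 < 35 → go left; 23 < 26 → go left; 23 > 18 → go right. Place as right child of 18.
Insert 22: 22 < 35 → go left; 22 < 26 → go left; 22 > 18 → go right; 22 < 23 → go left. Place as left child of 23.
Insert 12: 12 < 35 → go left; 12 < 26 → go left; 12 < 18 → go left; 12 < 14 → go left. Place as left child of 14.
Insert 53: 53 > 35 → go right; 53 > 45 → go right; 53 < 59 → go left. Place as left child of 59.
Insert 34: 34 < 35 → go left; 34 > 26 → go right. Place as right child of 26.
Insert 7: 7 < 35 → go left; 7 < 26 → go left; 7 < 18 → go left; 7 < 14 → go left; 7 < 12 → go left. Place as left child of 12.
Insert 4: 4 < 35 → go left; 4 < 26 → go left; 4 < 18 → go left; 4 < 14 → go left; 4 < 12 → go left; 4 < 7 → go left. Place as left child of 7.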